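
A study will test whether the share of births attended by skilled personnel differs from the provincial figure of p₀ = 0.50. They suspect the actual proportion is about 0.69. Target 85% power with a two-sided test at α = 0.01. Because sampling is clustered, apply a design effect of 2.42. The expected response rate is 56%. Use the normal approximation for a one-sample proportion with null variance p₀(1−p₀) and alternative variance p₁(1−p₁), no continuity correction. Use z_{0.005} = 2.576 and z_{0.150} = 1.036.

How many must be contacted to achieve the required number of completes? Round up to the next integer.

n = 374

n = [z_{α/2}·√(p₀q₀) + z_β·√(p₁q₁)]² / (p₁ − p₀)²
  = [2.576·√(0.50·0.50) + 1.036·√(0.69·0.31)]² / (0.19)²
  = [2.576·0.5000 + 1.036·0.4625]² / 0.0361
  = [1.7671]² / 0.0361
  = 86.50
Design effect: 2.42 × 86.50 = 209.34.
Adjust for 56% response: 209.34 / 0.56 = 373.82.
Round up → n = 374.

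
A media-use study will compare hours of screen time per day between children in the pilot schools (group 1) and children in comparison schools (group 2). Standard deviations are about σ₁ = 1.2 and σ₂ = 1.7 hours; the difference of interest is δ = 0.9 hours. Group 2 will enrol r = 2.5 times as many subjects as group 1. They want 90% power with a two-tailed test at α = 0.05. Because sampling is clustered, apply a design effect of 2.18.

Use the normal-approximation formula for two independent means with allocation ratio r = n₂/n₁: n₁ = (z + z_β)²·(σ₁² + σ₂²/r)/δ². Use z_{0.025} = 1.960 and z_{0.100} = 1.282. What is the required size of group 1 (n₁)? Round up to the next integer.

n₁ = (z_{α/2} + z_β)² · (σ₁² + σ₂²/r) / δ²
   = (1.960 + 1.282)² · (1.2² + 1.7²/2.5) / 0.9²
   = 10.5106 · (1.44 + 1.156) / 0.81
   = 10.5106 · 2.596 / 0.81
   = 33.69
Design effect: 2.18 × 33.69 = 73.43.
Round up → n₁ = 74; n₂ = r·n₁ = 2.5 × 74 = 185.

n₁ = 74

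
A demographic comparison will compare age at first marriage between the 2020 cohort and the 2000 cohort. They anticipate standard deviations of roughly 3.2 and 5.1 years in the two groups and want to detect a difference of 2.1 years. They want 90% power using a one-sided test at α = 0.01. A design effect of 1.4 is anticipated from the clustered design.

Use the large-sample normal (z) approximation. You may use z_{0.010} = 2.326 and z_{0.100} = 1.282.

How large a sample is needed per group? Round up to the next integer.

n = 150 per group

n = (z_α + z_β)² · (σ₁² + σ₂²) / δ²
  = (2.326 + 1.282)² · (3.2² + 5.1² = 36.25) / 2.1²
  = 13.0177 · 36.25 / 4.41
  = 107.00
Design effect: 1.4 × 107.00 = 149.81.
Round up → n = 150 per group.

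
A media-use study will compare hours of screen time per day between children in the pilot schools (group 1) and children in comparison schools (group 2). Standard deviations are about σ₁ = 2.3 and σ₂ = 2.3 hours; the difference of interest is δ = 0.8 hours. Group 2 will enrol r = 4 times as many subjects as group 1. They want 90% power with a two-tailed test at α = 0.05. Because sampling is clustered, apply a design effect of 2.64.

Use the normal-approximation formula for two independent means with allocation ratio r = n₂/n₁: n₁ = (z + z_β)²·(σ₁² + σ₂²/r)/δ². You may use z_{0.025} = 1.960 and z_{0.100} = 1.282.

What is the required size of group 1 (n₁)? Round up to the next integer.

n₁ = (z_{α/2} + z_β)² · (σ₁² + σ₂²/r) / δ²
   = (1.960 + 1.282)² · (2.3² + 2.3²/4) / 0.8²
   = 10.5106 · (5.29 + 1.3225) / 0.64
   = 10.5106 · 6.6125 / 0.64
   = 108.60
Design effect: 2.64 × 108.60 = 286.69.
Round up → n₁ = 287; n₂ = r·n₁ = 4 × 287 = 1148.

n₁ = 287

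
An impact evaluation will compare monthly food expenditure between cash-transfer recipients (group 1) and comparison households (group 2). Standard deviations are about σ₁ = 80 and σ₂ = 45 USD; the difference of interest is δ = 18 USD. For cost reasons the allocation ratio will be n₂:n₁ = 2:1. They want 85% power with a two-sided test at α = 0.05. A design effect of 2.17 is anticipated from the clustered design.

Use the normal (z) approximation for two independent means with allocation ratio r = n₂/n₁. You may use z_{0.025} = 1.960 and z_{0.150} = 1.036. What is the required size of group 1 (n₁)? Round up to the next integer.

n₁ = 446

n₁ = (z_{α/2} + z_β)² · (σ₁² + σ₂²/r) / δ²
   = (1.960 + 1.036)² · (80² + 45²/2) / 18²
   = 8.9760 · (6400 + 1012.5) / 324
   = 8.9760 · 7412.5 / 324
   = 205.35
Design effect: 2.17 × 205.35 = 445.62.
Round up → n₁ = 446; n₂ = r·n₁ = 2 × 446 = 892.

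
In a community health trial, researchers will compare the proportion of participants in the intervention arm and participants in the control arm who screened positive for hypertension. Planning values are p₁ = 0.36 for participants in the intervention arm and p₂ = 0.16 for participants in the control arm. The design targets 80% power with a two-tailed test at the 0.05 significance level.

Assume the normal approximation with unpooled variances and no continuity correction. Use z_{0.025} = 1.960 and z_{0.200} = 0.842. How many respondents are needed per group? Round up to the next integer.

n = (z_{α/2} + z_β)² · [p₁(1−p₁) + p₂(1−p₂)] / (p₁ − p₂)²
  = (1.960 + 0.842)² · (0.36·0.64 + 0.16·0.84) / (0.20)²
  = (2.802)² · (0.2304 + 0.1344) / 0.0400
  = 7.8512 · 0.3648 / 0.0400
  = 71.60
Round up → n = 72 per group.

n = 72 per group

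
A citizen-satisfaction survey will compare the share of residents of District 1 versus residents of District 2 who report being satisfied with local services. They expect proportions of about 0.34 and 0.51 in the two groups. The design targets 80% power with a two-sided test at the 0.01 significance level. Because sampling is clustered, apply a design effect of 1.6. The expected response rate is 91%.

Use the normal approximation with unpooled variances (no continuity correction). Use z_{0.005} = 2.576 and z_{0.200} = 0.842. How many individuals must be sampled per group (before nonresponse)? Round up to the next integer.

n = (z_{α/2} + z_β)² · [p₁(1−p₁) + p₂(1−p₂)] / (p₁ − p₂)²
  = (2.576 + 0.842)² · (0.34·0.66 + 0.51·0.49) / (-0.17)²
  = (3.418)² · (0.2244 + 0.2499) / 0.0289
  = 11.6827 · 0.4743 / 0.0289
  = 191.73
Design effect: 1.6 × 191.73 = 306.77.
Adjust for 91% response: 306.77 / 0.91 = 337.11.
Round up → n = 338 per group.

n = 338 per group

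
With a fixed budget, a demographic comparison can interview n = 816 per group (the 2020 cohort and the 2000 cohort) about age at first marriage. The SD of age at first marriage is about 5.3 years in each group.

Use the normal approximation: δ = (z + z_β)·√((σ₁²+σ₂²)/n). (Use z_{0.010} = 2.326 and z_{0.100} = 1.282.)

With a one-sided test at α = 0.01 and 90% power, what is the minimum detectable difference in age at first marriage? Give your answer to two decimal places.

δ = (z_α + z_β) · √((σ₁²+σ₂²)/n)
  = (2.326 + 1.282) · √(56.18/816)
  = 3.608 · √0.06885
  = 3.608 · 0.2624
  = 0.9467

Minimum detectable difference ≈ 0.95 years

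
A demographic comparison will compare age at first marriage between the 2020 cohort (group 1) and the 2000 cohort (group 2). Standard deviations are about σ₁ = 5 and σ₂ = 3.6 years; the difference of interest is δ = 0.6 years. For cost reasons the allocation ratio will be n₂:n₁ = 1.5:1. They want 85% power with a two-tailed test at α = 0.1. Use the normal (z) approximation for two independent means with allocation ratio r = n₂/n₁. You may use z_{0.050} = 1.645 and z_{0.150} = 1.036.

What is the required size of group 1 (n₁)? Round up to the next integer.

n₁ = 672

n₁ = (z_{α/2} + z_β)² · (σ₁² + σ₂²/r) / δ²
   = (1.645 + 1.036)² · (5² + 3.6²/1.5) / 0.6²
   = 7.1878 · (25 + 8.64) / 0.36
   = 7.1878 · 33.64 / 0.36
   = 671.66
Round up → n₁ = 672; n₂ = r·n₁ = 1.5 × 672 = 1008.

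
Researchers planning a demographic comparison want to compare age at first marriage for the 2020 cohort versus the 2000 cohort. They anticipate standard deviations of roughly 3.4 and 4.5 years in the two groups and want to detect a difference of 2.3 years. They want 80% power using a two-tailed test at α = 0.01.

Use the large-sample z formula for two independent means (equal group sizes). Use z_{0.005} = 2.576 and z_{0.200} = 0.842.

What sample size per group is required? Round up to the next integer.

n = 71 per group

n = (z_{α/2} + z_β)² · (σ₁² + σ₂²) / δ²
  = (2.576 + 0.842)² · (3.4² + 4.5² = 31.81) / 2.3²
  = 11.6827 · 31.81 / 5.29
  = 70.25
Round up → n = 71 per group.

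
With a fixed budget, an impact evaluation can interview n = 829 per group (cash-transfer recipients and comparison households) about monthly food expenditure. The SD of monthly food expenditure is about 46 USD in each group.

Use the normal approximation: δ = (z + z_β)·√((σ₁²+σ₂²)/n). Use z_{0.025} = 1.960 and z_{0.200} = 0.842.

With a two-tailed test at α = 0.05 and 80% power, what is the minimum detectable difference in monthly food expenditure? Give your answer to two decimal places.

Minimum detectable difference ≈ 6.33 USD

δ = (z_{α/2} + z_β) · √((σ₁²+σ₂²)/n)
  = (1.960 + 0.842) · √(4232/829)
  = 2.802 · √5.1049
  = 2.802 · 2.2594
  = 6.3309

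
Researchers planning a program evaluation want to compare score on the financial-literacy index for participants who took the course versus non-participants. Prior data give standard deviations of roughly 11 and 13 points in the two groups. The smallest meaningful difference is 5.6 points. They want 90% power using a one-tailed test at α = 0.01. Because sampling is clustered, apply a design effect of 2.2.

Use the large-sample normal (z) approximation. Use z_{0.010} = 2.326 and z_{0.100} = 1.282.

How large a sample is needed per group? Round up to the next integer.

n = 265 per group

n = (z_α + z_β)² · (σ₁² + σ₂²) / δ²
  = (2.326 + 1.282)² · (11² + 13² = 290) / 5.6²
  = 13.0177 · 290 / 31.36
  = 120.38
Design effect: 2.2 × 120.38 = 264.84.
Round up → n = 265 per group.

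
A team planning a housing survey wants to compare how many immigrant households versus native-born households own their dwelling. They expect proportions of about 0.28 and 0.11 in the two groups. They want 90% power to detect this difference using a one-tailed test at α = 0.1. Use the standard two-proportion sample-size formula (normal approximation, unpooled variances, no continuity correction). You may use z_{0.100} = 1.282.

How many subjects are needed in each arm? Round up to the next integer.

n = 69 per group

n = (z_α + z_β)² · [p₁(1−p₁) + p₂(1−p₂)] / (p₁ − p₂)²
  = (1.282 + 1.282)² · (0.28·0.72 + 0.11·0.89) / (0.17)²
  = (2.564)² · (0.2016 + 0.0979) / 0.0289
  = 6.5741 · 0.2995 / 0.0289
  = 68.13
Round up → n = 69 per group.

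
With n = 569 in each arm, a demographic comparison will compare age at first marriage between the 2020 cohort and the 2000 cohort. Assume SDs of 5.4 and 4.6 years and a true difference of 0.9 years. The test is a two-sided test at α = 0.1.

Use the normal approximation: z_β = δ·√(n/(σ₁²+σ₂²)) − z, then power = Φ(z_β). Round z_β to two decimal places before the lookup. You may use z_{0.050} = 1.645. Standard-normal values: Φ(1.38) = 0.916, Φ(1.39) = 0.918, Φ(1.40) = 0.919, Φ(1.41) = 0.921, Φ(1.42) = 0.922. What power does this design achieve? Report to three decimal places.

z_β = δ·√(n/(σ₁²+σ₂²)) − z_{α/2}
    = 0.9 · √(569/50.32) − 1.645
    = 0.9 · 3.36268 − 1.645
    = 3.0264 − 1.645 = 1.3814 → 1.38
Power = Φ(1.38) = 0.916.

Power ≈ 0.916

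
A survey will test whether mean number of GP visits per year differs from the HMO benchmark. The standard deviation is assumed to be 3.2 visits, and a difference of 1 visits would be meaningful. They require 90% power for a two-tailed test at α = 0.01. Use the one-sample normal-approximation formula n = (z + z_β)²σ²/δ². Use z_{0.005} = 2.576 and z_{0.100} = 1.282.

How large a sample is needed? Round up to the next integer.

n = (z_{α/2} + z_β)² · σ² / δ²
  = (2.576 + 1.282)² · 3.2² / 1²
  = 14.8842 · 10.24 / 1
  = 152.41
Round up → n = 153.

n = 153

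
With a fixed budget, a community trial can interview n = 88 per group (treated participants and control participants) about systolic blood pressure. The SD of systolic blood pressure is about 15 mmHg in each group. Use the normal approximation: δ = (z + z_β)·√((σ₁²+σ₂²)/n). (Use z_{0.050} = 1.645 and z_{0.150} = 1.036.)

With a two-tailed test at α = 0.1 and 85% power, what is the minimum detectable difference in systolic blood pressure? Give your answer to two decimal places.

Minimum detectable difference ≈ 6.06 mmHg

δ = (z_{α/2} + z_β) · √((σ₁²+σ₂²)/n)
  = (1.645 + 1.036) · √(450/88)
  = 2.681 · √5.1136
  = 2.681 · 2.2613
  = 6.0626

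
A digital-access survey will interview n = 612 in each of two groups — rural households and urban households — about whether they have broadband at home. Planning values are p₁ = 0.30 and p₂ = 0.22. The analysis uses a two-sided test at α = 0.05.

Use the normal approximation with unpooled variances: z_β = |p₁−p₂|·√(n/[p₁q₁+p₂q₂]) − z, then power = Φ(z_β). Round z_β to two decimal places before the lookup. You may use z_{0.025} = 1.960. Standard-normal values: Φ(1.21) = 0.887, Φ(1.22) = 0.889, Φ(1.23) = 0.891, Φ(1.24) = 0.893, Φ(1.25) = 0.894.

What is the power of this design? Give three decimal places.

z_β = |p₁−p₂|·√(n/[p₁q₁+p₂q₂]) − z_{α/2}
    = 0.08 · √(612/0.3816) − 1.960
    = 0.08 · 40.0471 − 1.960
    = 3.2038 − 1.960 = 1.2438 → 1.24
Power = Φ(1.24) = 0.893.

Power ≈ 0.893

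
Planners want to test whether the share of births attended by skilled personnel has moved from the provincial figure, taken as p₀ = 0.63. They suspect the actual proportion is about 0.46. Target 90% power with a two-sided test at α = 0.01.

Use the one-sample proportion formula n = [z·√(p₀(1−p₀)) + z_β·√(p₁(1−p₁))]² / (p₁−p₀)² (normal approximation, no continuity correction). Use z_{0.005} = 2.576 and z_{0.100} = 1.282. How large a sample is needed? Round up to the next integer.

n = 123

n = [z_{α/2}·√(p₀q₀) + z_β·√(p₁q₁)]² / (p₁ − p₀)²
  = [2.576·√(0.63·0.37) + 1.282·√(0.46·0.54)]² / (-0.17)²
  = [2.576·0.4828 + 1.282·0.4984]² / 0.0289
  = [1.8826]² / 0.0289
  = 122.64
Round up → n = 123.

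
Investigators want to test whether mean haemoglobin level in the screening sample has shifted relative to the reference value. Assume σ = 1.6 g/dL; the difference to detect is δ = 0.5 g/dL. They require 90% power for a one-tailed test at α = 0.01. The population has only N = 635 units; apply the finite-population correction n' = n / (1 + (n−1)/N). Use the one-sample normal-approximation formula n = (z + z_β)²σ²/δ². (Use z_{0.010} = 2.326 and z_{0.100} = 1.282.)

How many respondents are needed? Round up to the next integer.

n = 111

n = (z_α + z_β)² · σ² / δ²
  = (2.326 + 1.282)² · 1.6² / 0.5²
  = 13.0177 · 2.56 / 0.25
  = 133.30
Finite-population correction (N = 635): 133.30 / (1 + (133.30 − 1)/635) = 110.32.
Round up → n = 111.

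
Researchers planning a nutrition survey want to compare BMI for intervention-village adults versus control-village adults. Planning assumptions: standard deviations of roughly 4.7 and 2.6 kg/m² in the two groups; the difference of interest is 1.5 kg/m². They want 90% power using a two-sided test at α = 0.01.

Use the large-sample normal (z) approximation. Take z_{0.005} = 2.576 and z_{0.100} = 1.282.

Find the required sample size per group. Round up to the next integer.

n = (z_{α/2} + z_β)² · (σ₁² + σ₂²) / δ²
  = (2.576 + 1.282)² · (4.7² + 2.6² = 28.85) / 1.5²
  = 14.8842 · 28.85 / 2.25
  = 190.85
Round up → n = 191 per group.

n = 191 per group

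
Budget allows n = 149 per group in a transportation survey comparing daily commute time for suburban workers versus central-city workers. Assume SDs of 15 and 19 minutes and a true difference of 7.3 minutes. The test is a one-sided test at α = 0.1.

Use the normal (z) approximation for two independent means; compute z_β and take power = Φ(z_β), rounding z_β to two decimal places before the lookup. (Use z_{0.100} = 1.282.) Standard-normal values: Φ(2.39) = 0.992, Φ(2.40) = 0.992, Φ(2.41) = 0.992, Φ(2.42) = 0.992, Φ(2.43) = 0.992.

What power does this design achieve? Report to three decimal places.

z_β = δ·√(n/(σ₁²+σ₂²)) − z_α
    = 7.3 · √(149/586) − 1.282
    = 7.3 · 0.50425 − 1.282
    = 3.6810 − 1.282 = 2.3990 → 2.40
Power = Φ(2.40) = 0.992.

Power ≈ 0.992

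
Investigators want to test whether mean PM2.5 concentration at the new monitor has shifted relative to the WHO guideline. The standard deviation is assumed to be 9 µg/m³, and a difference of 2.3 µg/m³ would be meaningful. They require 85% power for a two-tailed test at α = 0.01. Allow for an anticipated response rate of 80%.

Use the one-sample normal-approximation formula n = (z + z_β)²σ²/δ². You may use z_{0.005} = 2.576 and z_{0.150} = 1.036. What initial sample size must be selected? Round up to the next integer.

n = (z_{α/2} + z_β)² · σ² / δ²
  = (2.576 + 1.036)² · 9² / 2.3²
  = 13.0465 · 81 / 5.29
  = 199.77
Adjust for 80% response: 199.77 / 0.80 = 249.71.
Round up → n = 250.

n = 250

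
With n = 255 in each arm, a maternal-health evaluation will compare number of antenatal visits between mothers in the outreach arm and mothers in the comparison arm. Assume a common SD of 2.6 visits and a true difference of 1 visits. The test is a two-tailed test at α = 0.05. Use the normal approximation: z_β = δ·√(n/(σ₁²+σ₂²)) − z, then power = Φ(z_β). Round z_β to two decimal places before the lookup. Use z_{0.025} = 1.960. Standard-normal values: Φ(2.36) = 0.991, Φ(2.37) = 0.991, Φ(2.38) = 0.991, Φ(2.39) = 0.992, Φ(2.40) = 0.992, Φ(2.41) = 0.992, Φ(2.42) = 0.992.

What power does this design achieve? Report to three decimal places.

Power ≈ 0.991

z_β = δ·√(n/(σ₁²+σ₂²)) − z_{α/2}
    = 1 · √(255/13.52) − 1.960
    = 1 · 4.34292 − 1.960
    = 4.3429 − 1.960 = 2.3829 → 2.38
Power = Φ(2.38) = 0.991.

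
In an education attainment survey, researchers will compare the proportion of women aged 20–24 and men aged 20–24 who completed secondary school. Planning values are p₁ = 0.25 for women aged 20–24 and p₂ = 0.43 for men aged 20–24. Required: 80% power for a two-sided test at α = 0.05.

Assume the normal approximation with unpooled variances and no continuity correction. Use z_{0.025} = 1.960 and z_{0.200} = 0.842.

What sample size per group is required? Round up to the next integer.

n = 105 per group

n = (z_{α/2} + z_β)² · [p₁(1−p₁) + p₂(1−p₂)] / (p₁ − p₂)²
  = (1.960 + 0.842)² · (0.25·0.75 + 0.43·0.57) / (-0.18)²
  = (2.802)² · (0.1875 + 0.2451) / 0.0324
  = 7.8512 · 0.4326 / 0.0324
  = 104.83
Round up → n = 105 per group.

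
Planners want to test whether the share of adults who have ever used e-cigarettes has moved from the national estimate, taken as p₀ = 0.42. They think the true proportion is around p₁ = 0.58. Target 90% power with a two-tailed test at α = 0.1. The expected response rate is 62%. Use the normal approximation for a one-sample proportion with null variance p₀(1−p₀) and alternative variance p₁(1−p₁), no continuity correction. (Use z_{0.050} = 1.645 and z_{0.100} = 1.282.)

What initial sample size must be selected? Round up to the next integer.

n = [z_{α/2}·√(p₀q₀) + z_β·√(p₁q₁)]² / (p₁ − p₀)²
  = [1.645·√(0.42·0.58) + 1.282·√(0.58·0.42)]² / (0.16)²
  = [1.645·0.4936 + 1.282·0.4936]² / 0.0256
  = [1.4446]² / 0.0256
  = 81.52
Adjust for 62% response: 81.52 / 0.62 = 131.49.
Round up → n = 132.

n = 132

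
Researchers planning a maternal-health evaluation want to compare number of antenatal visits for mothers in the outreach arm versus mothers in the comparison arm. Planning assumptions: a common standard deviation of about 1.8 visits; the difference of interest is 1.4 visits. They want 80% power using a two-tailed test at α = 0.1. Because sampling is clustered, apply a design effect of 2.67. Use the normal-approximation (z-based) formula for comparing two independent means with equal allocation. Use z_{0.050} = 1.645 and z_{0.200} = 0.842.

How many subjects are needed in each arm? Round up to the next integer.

n = 55 per group

n = (z_{α/2} + z_β)² · (σ₁² + σ₂²) / δ²
  = (1.645 + 0.842)² · (2·1.8² = 6.48) / 1.4²
  = 6.1852 · 6.48 / 1.96
  = 20.45
Design effect: 2.67 × 20.45 = 54.60.
Round up → n = 55 per group.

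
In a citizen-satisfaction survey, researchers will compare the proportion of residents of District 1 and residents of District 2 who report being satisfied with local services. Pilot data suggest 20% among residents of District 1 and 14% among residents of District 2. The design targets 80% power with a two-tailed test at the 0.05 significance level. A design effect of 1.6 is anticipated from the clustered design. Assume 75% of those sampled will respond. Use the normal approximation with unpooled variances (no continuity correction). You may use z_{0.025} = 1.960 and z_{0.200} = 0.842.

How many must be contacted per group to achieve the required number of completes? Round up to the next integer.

n = (z_{α/2} + z_β)² · [p₁(1−p₁) + p₂(1−p₂)] / (p₁ − p₂)²
  = (1.960 + 0.842)² · (0.20·0.80 + 0.14·0.86) / (0.06)²
  = (2.802)² · (0.1600 + 0.1204) / 0.0036
  = 7.8512 · 0.2804 / 0.0036
  = 611.52
Design effect: 1.6 × 611.52 = 978.43.
Adjust for 75% response: 978.43 / 0.75 = 1304.58.
Round up → n = 1305 per group.

n = 1305 per group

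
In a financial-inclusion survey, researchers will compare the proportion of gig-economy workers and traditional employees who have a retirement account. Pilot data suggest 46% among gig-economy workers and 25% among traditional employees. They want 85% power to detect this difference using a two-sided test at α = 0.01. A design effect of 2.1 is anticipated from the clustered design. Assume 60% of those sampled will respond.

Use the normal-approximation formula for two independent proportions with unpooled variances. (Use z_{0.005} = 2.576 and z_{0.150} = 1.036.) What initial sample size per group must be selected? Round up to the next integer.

n = 452 per group

n = (z_{α/2} + z_β)² · [p₁(1−p₁) + p₂(1−p₂)] / (p₁ − p₂)²
  = (2.576 + 1.036)² · (0.46·0.54 + 0.25·0.75) / (0.21)²
  = (3.612)² · (0.2484 + 0.1875) / 0.0441
  = 13.0465 · 0.4359 / 0.0441
  = 128.96
Design effect: 2.1 × 128.96 = 270.81.
Adjust for 60% response: 270.81 / 0.60 = 451.35.
Round up → n = 452 per group.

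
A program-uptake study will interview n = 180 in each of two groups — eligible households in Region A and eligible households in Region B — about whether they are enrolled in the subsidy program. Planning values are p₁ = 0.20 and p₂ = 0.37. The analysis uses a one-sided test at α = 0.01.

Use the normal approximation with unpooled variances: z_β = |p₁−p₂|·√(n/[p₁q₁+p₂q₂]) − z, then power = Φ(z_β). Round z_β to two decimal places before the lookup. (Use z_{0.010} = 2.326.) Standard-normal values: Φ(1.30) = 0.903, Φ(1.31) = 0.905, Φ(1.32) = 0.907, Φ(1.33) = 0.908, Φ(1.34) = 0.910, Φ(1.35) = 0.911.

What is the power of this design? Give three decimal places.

Power ≈ 0.905

z_β = |p₁−p₂|·√(n/[p₁q₁+p₂q₂]) − z_α
    = 0.17 · √(180/0.3931) − 2.326
    = 0.17 · 21.3986 − 2.326
    = 3.6378 − 2.326 = 1.3118 → 1.31
Power = Φ(1.31) = 0.905.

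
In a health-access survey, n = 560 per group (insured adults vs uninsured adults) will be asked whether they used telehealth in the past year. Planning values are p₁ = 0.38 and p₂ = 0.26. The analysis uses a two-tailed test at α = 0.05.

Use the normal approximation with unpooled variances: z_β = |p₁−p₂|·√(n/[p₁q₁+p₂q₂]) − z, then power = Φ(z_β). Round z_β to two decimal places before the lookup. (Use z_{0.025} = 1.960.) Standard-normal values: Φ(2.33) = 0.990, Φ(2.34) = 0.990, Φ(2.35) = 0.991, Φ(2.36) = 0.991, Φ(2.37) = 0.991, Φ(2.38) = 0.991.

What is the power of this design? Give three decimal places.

Power ≈ 0.991

z_β = |p₁−p₂|·√(n/[p₁q₁+p₂q₂]) − z_{α/2}
    = 0.12 · √(560/0.4280) − 1.960
    = 0.12 · 36.1720 − 1.960
    = 4.3406 − 1.960 = 2.3806 → 2.38
Power = Φ(2.38) = 0.991.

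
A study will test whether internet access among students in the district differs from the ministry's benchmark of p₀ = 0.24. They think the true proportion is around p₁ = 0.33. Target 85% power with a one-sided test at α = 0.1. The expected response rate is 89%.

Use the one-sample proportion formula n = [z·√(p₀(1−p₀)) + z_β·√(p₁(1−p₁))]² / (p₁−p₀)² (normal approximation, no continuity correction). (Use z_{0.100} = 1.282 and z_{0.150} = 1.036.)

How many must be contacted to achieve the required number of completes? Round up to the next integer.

n = 149

n = [z_α·√(p₀q₀) + z_β·√(p₁q₁)]² / (p₁ − p₀)²
  = [1.282·√(0.24·0.76) + 1.036·√(0.33·0.67)]² / (0.09)²
  = [1.282·0.4271 + 1.036·0.4702]² / 0.0081
  = [1.0347]² / 0.0081
  = 132.16
Adjust for 89% response: 132.16 / 0.89 = 148.50.
Round up → n = 149.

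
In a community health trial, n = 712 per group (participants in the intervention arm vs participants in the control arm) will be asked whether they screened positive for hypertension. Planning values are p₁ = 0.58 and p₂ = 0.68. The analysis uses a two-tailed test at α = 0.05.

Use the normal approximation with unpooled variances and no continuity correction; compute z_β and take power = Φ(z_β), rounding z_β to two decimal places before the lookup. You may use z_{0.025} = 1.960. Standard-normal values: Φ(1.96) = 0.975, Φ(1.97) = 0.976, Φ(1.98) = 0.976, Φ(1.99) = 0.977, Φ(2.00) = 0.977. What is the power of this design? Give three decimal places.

Power ≈ 0.976

z_β = |p₁−p₂|·√(n/[p₁q₁+p₂q₂]) − z_{α/2}
    = 0.10 · √(712/0.4612) − 1.960
    = 0.10 · 39.2912 − 1.960
    = 3.9291 − 1.960 = 1.9691 → 1.97
Power = Φ(1.97) = 0.976.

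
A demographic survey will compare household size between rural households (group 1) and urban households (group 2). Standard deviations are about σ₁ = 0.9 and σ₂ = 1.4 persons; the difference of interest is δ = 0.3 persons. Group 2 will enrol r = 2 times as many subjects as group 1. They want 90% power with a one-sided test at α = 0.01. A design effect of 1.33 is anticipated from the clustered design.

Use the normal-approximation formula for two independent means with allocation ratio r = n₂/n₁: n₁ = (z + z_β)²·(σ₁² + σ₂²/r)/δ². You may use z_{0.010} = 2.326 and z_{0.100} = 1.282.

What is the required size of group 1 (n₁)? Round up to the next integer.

n₁ = 345

n₁ = (z_α + z_β)² · (σ₁² + σ₂²/r) / δ²
   = (2.326 + 1.282)² · (0.9² + 1.4²/2) / 0.3²
   = 13.0177 · (0.81 + 0.98) / 0.09
   = 13.0177 · 1.79 / 0.09
   = 258.91
Design effect: 1.33 × 258.91 = 344.35.
Round up → n₁ = 345; n₂ = r·n₁ = 2 × 345 = 690.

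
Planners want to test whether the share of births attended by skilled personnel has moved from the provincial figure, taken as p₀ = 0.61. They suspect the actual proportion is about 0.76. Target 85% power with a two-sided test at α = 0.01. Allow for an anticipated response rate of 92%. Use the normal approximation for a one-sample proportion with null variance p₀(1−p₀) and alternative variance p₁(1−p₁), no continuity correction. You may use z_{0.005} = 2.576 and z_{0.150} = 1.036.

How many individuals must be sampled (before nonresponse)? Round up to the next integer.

n = [z_{α/2}·√(p₀q₀) + z_β·√(p₁q₁)]² / (p₁ − p₀)²
  = [2.576·√(0.61·0.39) + 1.036·√(0.76·0.24)]² / (0.15)²
  = [2.576·0.4877 + 1.036·0.4271]² / 0.0225
  = [1.6989]² / 0.0225
  = 128.28
Adjust for 92% response: 128.28 / 0.92 = 139.43.
Round up → n = 140.

n = 140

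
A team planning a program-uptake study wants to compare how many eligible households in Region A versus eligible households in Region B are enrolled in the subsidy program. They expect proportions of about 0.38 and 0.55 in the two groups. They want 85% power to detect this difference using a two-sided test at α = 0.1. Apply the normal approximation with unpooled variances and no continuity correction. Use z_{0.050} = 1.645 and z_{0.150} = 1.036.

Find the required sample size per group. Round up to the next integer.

n = (z_{α/2} + z_β)² · [p₁(1−p₁) + p₂(1−p₂)] / (p₁ − p₂)²
  = (1.645 + 1.036)² · (0.38·0.62 + 0.55·0.45) / (-0.17)²
  = (2.681)² · (0.2356 + 0.2475) / 0.0289
  = 7.1878 · 0.4831 / 0.0289
  = 120.15
Round up → n = 121 per group.

n = 121 per group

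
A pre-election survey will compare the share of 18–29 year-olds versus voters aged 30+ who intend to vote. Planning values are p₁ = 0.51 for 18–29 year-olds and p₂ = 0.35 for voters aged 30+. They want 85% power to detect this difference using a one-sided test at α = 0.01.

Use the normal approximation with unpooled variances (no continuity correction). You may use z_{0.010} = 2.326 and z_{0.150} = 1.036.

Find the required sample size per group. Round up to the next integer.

n = (z_α + z_β)² · [p₁(1−p₁) + p₂(1−p₂)] / (p₁ − p₂)²
  = (2.326 + 1.036)² · (0.51·0.49 + 0.35·0.65) / (0.16)²
  = (3.362)² · (0.2499 + 0.2275) / 0.0256
  = 11.3030 · 0.4774 / 0.0256
  = 210.78
Round up → n = 211 per group.

n = 211 per group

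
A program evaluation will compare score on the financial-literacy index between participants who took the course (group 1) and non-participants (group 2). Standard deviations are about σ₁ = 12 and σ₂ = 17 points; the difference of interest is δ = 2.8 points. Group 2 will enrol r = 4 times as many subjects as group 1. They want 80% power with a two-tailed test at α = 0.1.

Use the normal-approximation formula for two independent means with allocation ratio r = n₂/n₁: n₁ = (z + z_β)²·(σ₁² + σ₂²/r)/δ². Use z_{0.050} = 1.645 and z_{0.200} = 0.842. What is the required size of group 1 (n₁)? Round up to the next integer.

n₁ = (z_{α/2} + z_β)² · (σ₁² + σ₂²/r) / δ²
   = (1.645 + 0.842)² · (12² + 17²/4) / 2.8²
   = 6.1852 · (144 + 72.25) / 7.84
   = 6.1852 · 216.25 / 7.84
   = 170.60
Round up → n₁ = 171; n₂ = r·n₁ = 4 × 171 = 684.

n₁ = 171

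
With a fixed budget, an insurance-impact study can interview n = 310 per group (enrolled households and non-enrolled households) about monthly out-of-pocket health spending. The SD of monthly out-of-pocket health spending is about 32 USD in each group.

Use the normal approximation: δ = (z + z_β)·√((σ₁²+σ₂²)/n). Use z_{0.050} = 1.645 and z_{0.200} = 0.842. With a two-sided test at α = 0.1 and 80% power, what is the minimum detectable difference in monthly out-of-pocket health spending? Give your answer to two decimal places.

δ = (z_{α/2} + z_β) · √((σ₁²+σ₂²)/n)
  = (1.645 + 0.842) · √(2048/310)
  = 2.487 · √6.6065
  = 2.487 · 2.5703
  = 6.3923

Minimum detectable difference ≈ 6.39 USD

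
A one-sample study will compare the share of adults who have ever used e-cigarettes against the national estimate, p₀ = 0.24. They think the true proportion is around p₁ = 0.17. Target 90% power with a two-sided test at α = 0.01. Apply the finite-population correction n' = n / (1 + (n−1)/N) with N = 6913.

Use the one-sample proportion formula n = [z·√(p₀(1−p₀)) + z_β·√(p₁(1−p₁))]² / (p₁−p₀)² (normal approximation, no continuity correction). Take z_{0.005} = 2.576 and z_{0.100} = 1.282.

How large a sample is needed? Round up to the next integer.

n = 476

n = [z_{α/2}·√(p₀q₀) + z_β·√(p₁q₁)]² / (p₁ − p₀)²
  = [2.576·√(0.24·0.76) + 1.282·√(0.17·0.83)]² / (-0.07)²
  = [2.576·0.4271 + 1.282·0.3756]² / 0.0049
  = [1.5817]² / 0.0049
  = 510.58
Finite-population correction (N = 6913): 510.58 / (1 + (510.58 − 1)/6913) = 475.53.
Round up → n = 476.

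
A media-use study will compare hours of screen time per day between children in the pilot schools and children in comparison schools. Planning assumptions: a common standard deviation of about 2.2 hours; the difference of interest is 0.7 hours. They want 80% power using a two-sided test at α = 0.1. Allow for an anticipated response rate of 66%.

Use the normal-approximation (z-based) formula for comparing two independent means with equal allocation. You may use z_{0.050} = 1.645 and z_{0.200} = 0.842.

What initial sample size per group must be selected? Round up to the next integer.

n = (z_{α/2} + z_β)² · (σ₁² + σ₂²) / δ²
  = (1.645 + 0.842)² · (2·2.2² = 9.68) / 0.7²
  = 6.1852 · 9.68 / 0.49
  = 122.19
Adjust for 66% response: 122.19 / 0.66 = 185.13.
Round up → n = 186 per group.

n = 186 per group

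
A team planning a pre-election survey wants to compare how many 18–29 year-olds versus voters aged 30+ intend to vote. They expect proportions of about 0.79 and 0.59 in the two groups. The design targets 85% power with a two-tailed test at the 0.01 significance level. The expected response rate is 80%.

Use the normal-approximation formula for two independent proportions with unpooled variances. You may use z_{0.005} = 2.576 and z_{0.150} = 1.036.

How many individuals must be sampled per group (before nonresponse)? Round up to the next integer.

n = (z_{α/2} + z_β)² · [p₁(1−p₁) + p₂(1−p₂)] / (p₁ − p₂)²
  = (2.576 + 1.036)² · (0.79·0.21 + 0.59·0.41) / (0.20)²
  = (3.612)² · (0.1659 + 0.2419) / 0.0400
  = 13.0465 · 0.4078 / 0.0400
  = 133.01
Adjust for 80% response: 133.01 / 0.80 = 166.26.
Round up → n = 167 per group.

n = 167 per group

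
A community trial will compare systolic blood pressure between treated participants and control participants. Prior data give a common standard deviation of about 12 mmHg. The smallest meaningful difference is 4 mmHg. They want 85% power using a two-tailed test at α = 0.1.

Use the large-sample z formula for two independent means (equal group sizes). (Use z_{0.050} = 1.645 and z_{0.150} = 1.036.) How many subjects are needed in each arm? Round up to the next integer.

n = (z_{α/2} + z_β)² · (σ₁² + σ₂²) / δ²
  = (1.645 + 1.036)² · (2·12² = 288) / 4²
  = 7.1878 · 288 / 16
  = 129.38
Round up → n = 130 per group.

n = 130 per group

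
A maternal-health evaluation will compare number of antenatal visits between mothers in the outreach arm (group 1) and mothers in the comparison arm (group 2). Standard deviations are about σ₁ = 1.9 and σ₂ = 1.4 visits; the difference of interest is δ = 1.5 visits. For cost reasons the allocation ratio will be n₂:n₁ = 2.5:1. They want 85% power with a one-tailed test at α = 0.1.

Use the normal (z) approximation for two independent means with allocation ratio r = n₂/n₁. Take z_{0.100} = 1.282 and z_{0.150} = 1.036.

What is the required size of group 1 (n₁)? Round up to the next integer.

n₁ = (z_α + z_β)² · (σ₁² + σ₂²/r) / δ²
   = (1.282 + 1.036)² · (1.9² + 1.4²/2.5) / 1.5²
   = 5.3731 · (3.61 + 0.784) / 2.25
   = 5.3731 · 4.394 / 2.25
   = 10.49
Round up → n₁ = 11; n₂ = r·n₁ = 2.5 × 11 = 28.

n₁ = 11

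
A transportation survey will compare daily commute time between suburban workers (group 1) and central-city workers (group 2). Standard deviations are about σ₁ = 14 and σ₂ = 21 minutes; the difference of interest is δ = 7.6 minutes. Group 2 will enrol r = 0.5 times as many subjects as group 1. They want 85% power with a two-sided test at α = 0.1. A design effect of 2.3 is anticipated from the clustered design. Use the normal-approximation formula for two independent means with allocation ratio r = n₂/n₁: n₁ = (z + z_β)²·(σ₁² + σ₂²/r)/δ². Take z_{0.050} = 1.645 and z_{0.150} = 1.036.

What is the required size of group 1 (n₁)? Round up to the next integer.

n₁ = (z_{α/2} + z_β)² · (σ₁² + σ₂²/r) / δ²
   = (1.645 + 1.036)² · (14² + 21²/0.5) / 7.6²
   = 7.1878 · (196 + 882) / 57.76
   = 7.1878 · 1078 / 57.76
   = 134.15
Design effect: 2.3 × 134.15 = 308.54.
Round up → n₁ = 309; n₂ = r·n₁ = 0.5 × 309 = 155.

n₁ = 309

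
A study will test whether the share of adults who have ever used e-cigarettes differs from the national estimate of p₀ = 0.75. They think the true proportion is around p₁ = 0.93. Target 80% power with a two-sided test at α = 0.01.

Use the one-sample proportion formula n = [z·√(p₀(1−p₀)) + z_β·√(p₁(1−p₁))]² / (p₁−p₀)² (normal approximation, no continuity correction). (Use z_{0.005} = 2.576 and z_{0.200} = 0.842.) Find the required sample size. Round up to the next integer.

n = [z_{α/2}·√(p₀q₀) + z_β·√(p₁q₁)]² / (p₁ − p₀)²
  = [2.576·√(0.75·0.25) + 0.842·√(0.93·0.07)]² / (0.18)²
  = [2.576·0.4330 + 0.842·0.2551]² / 0.0324
  = [1.3303]² / 0.0324
  = 54.62
Round up → n = 55.

n = 55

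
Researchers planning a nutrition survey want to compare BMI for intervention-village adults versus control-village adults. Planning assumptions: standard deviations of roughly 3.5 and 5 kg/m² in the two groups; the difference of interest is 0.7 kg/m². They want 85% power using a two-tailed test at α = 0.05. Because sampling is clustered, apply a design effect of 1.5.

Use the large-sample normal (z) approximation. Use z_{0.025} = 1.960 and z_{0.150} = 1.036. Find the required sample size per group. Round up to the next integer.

n = (z_{α/2} + z_β)² · (σ₁² + σ₂²) / δ²
  = (1.960 + 1.036)² · (3.5² + 5² = 37.25) / 0.7²
  = 8.9760 · 37.25 / 0.49
  = 682.36
Design effect: 1.5 × 682.36 = 1023.54.
Round up → n = 1024 per group.

n = 1024 per group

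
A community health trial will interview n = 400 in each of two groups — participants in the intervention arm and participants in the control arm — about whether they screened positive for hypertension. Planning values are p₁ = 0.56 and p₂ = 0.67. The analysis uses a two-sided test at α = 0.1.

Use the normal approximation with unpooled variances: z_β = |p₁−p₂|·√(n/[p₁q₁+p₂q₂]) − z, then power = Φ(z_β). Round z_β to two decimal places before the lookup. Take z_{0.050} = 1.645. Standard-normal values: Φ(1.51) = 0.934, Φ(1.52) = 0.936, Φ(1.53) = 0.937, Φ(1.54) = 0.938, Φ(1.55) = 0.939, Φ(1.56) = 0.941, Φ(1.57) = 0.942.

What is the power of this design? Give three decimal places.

z_β = |p₁−p₂|·√(n/[p₁q₁+p₂q₂]) − z_{α/2}
    = 0.11 · √(400/0.4675) − 1.645
    = 0.11 · 29.2509 − 1.645
    = 3.2176 − 1.645 = 1.5726 → 1.57
Power = Φ(1.57) = 0.942.

Power ≈ 0.942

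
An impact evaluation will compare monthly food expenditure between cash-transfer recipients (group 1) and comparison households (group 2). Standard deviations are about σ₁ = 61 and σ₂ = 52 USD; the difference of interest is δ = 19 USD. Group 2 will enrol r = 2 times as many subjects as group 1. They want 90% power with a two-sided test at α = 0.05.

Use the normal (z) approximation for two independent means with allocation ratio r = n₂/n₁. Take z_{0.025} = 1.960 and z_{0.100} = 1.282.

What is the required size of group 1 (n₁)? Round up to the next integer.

n₁ = (z_{α/2} + z_β)² · (σ₁² + σ₂²/r) / δ²
   = (1.960 + 1.282)² · (61² + 52²/2) / 19²
   = 10.5106 · (3721 + 1352) / 361
   = 10.5106 · 5073 / 361
   = 147.70
Round up → n₁ = 148; n₂ = r·n₁ = 2 × 148 = 296.

n₁ = 148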